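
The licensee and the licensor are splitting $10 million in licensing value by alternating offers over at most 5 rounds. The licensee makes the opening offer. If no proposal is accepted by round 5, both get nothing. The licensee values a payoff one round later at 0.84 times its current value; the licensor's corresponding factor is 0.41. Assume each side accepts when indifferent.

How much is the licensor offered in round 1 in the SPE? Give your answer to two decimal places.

0.88

By backward induction:
Round 5 (the licensee proposes): the licensor will accept anything ≥ 0, so the licensee offers 0 and keeps 10.
Round 4 (the licensor proposes): the licensee can get 10 next round, worth 0.84 × 10 = 8.4 now. The licensor offers 8.4 and keeps 10 − 8.4 = 1.6.
Round 3 (the licensee proposes): the licensor can get 1.6 next round, worth 0.41 × 1.6 = 0.656 now, so the licensee offers 0.656, keeping 9.344.
Round 2 (the licensor proposes): the licensee can get 9.344 next round, worth 0.84 × 9.344 = 7.84896 now. The licensor offers 7.84896 and keeps 10 − 7.84896 = 2.15104.
Round 1 (the licensee proposes): the licensor can get 2.15104 next round, worth 0.41 × 2.15104 = 0.8819264 now; the licensee offers that and keeps 9.1180736.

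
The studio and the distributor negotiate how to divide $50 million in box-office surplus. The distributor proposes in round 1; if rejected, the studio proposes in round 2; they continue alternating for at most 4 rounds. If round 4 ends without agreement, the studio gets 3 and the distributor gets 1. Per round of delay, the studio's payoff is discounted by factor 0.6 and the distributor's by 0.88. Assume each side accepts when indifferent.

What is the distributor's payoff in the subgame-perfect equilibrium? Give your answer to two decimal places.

30.88

Round 4 (the studio proposes): the distributor gets 1 if talks fail, so the studio offers 1 and keeps 49.
Round 3 (the distributor proposes): the studio can get 49 next round, worth 0.6 × 49 = 29.4 now, so the distributor offers 29.4, keeping 20.6.
Round 2 (the studio proposes): the distributor can get 20.6 next round, worth 0.88 × 20.6 = 18.128 now. The studio offers 18.128 and keeps 50 − 18.128 = 31.872.
Round 1 (the distributor proposes): the studio can get 31.872 next round, worth 0.6 × 31.872 = 19.1232 now, so the distributor offers 19.1232, keeping 30.8768.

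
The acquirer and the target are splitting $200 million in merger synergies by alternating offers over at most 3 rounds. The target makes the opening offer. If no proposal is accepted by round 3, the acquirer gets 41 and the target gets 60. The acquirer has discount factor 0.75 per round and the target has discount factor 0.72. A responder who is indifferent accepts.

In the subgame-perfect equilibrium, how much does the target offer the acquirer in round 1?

By backward induction:
Round 3 (the target proposes): the acquirer gets 41 if talks fail, so the target offers 41 and keeps 159.
Round 2 (the acquirer proposes): the target can get 159 next round, worth 0.72 × 159 = 114.48 now, so the acquirer offers 114.48, keeping 85.52.
Round 1 (the target proposes): the acquirer can get 85.52 next round, worth 0.75 × 85.52 = 64.14 now, so the target offers 64.14, keeping 135.86.

64.14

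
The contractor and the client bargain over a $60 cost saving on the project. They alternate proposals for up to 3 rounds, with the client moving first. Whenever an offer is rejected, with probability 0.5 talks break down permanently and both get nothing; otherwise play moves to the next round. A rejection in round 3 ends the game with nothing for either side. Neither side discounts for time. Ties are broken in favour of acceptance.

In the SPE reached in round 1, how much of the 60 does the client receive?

45

By backward induction:
Round 3 (the client proposes): the contractor will accept anything ≥ 0, so the client offers 0 and keeps 60.
Round 2 (the contractor proposes): rejecting gives the client an expected 0.5 × 60 = 30, so the contractor offers 30, keeping 30.
Round 1 (the client proposes): rejecting gives the contractor an expected 0.5 × 30 = 15, so the client offers 15, keeping 45.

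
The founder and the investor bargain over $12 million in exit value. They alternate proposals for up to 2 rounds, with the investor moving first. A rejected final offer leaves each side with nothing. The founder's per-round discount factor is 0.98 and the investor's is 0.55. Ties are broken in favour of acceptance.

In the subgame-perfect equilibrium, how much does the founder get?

11.76

Round 2 (the founder proposes): rejection yields 0 for the investor; the founder offers 0 and keeps 12.
Round 1 (the investor proposes): the founder can get 12 next round, worth 0.98 × 12 = 11.76 now, so the investor offers 11.76, keeping 0.24.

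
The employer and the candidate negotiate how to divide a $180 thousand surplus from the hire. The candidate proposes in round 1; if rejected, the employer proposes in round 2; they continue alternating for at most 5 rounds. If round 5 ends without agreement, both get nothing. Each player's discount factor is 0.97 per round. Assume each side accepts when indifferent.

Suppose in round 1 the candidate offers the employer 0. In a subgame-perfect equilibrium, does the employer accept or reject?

Reject

Round 5 (the candidate proposes): rejection yields 0 for the employer; the candidate offers 0 and keeps 180.
Round 4 (the employer proposes): the candidate can get 180 next round, worth 0.97 × 180 = 174.6 now, so the employer offers 174.6, keeping 5.4.
Round 3 (the candidate proposes): the employer can get 5.4 next round, worth 0.97 × 5.4 = 5.238 now. The candidate offers 5.238 and keeps 180 − 5.238 = 174.762.
Round 2 (the employer proposes): the candidate can get 174.762 next round, worth 0.97 × 174.762 = 169.51914 now. The employer offers 169.51914 and keeps 180 − 169.51914 = 10.48086.
So by rejecting in round 1, the employer gets 10.48086 next round, worth 0.97 × 10.48086 = 10.1664342 now.
Offer 0 < 10.1664342, so the employer rejects.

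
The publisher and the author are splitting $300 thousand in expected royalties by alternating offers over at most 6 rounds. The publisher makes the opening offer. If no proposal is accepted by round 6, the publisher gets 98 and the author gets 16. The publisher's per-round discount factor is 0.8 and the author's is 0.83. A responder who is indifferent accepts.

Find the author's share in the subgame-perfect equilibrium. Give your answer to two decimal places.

Work backward from the last round.
Round 6 (the author proposes): the publisher gets 98 if talks fail, so the author offers 98 and keeps 202.
Round 5 (the publisher proposes): the author can get 202 next round, worth 0.83 × 202 = 167.66 now. The publisher offers 167.66 and keeps 300 − 167.66 = 132.34.
Round 4 (the author proposes): the publisher can get 132.34 next round, worth 0.8 × 132.34 = 105.872 now. The author offers 105.872 and keeps 300 − 105.872 = 194.128.
Round 3 (the publisher proposes): the author can get 194.128 next round, worth 0.83 × 194.128 = 161.12624 now, so the publisher offers 161.12624, keeping 138.87376.
Round 2 (the author proposes): the publisher can get 138.87376 next round, worth 0.8 × 138.87376 = 111.099008 now; the author offers that and keeps 188.900992.
Round 1 (the publisher proposes): the author can get 188.900992 next round, worth 0.83 × 188.900992 = 156.78782336 now. The publisher offers 156.78782336 and keeps 300 − 156.78782336 = 143.21217664.

156.79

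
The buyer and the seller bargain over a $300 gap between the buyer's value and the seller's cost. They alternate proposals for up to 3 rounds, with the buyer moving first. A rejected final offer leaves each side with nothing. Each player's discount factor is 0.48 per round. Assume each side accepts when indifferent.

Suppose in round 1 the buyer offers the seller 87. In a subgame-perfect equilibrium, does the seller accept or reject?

Accept

Round 3 (the buyer proposes): the seller will accept anything ≥ 0, so the buyer offers 0 and keeps 300.
Round 2 (the seller proposes): the buyer can get 300 next round, worth 0.48 × 300 = 144 now, so the seller offers 144, keeping 156.
So by rejecting in round 1, the seller gets 156 next round, worth 0.48 × 156 = 74.88 now.
Offer 87 ≥ 74.88, so the seller accepts.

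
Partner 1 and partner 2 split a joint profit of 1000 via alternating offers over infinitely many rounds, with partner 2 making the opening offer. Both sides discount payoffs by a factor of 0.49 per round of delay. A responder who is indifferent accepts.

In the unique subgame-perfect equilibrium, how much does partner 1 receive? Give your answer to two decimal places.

Let x be partner 2's share when partner 2 proposes and y be partner 1's share when partner 1 proposes.
Partner 1 accepts iff offered ≥ 0.49·y, so x = 1000 − 0.49y. Symmetrically y = 1000 − 0.49x.
Substituting: x = 1000 − 0.49(1000 − 0.49x), giving x(1 − 0.49·0.49) = 1000(1 − 0.49).
So x = 1000 × 0.51 / 0.7599 ≈ 671.1409, and partner 1 receives 1000 − x ≈ 328.8591.

328.86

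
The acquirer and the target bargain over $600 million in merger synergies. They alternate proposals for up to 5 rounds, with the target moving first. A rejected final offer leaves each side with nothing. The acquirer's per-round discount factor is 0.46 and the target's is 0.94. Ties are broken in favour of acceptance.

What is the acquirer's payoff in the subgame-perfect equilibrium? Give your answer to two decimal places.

Round 5 (the target proposes): rejection yields 0 for the acquirer; the target offers 0 and keeps 600.
Round 4 (the acquirer proposes): the target can get 600 next round, worth 0.94 × 600 = 564 now. The acquirer offers 564 and keeps 600 − 564 = 36.
Round 3 (the target proposes): the acquirer can get 36 next round, worth 0.46 × 36 = 16.56 now, so the target offers 16.56, keeping 583.44.
Round 2 (the acquirer proposes): the target can get 583.44 next round, worth 0.94 × 583.44 = 548.4336 now. The acquirer offers 548.4336 and keeps 600 − 548.4336 = 51.5664.
Round 1 (the target proposes): the acquirer can get 51.5664 next round, worth 0.46 × 51.5664 = 23.720544 now. The target offers 23.720544 and keeps 600 − 23.720544 = 576.279456.

23.72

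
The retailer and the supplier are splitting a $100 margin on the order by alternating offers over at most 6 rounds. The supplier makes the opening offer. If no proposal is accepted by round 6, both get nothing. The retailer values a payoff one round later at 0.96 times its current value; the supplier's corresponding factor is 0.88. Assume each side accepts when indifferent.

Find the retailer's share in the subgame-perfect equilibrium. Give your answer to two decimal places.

89.77

Round 6 (the retailer proposes): the supplier will accept anything ≥ 0, so the retailer offers 0 and keeps 100.
Round 5 (the supplier proposes): the retailer can get 100 next round, worth 0.96 × 100 = 96 now, so the supplier offers 96, keeping 4.
Round 4 (the retailer proposes): the supplier can get 4 next round, worth 0.88 × 4 = 3.52 now, so the retailer offers 3.52, keeping 96.48.
Round 3 (the supplier proposes): the retailer can get 96.48 next round, worth 0.96 × 96.48 = 92.6208 now, so the supplier offers 92.6208, keeping 7.3792.
Round 2 (the retailer proposes): the supplier can get 7.3792 next round, worth 0.88 × 7.3792 = 6.493696 now; the retailer offers that and keeps 93.506304.
Round 1 (the supplier proposes): the retailer can get 93.506304 next round, worth 0.96 × 93.506304 = 89.76605184 now, so the supplier offers 89.76605184, keeping 10.23394816.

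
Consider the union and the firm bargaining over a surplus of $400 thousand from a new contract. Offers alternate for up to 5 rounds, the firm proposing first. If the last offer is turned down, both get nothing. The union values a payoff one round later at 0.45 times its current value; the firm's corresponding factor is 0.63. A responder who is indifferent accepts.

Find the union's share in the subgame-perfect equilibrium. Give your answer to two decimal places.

85.48

Work backward from the last round.
Round 5 (the firm proposes): the union will accept anything ≥ 0, so the firm offers 0 and keeps 400.
Round 4 (the union proposes): the firm can get 400 next round, worth 0.63 × 400 = 252 now; the union offers that and keeps 148.
Round 3 (the firm proposes): the union can get 148 next round, worth 0.45 × 148 = 66.6 now; the firm offers that and keeps 333.4.
Round 2 (the union proposes): the firm can get 333.4 next round, worth 0.63 × 333.4 = 210.042 now; the union offers that and keeps 189.958.
Round 1 (the firm proposes): the union can get 189.958 next round, worth 0.45 × 189.958 = 85.4811 now. The firm offers 85.4811 and keeps 400 − 85.4811 = 314.5189.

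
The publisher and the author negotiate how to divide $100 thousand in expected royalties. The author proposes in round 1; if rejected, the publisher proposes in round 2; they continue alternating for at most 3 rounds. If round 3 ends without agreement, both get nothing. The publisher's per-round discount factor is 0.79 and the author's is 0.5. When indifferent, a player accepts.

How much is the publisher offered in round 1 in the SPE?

Round 3 (the author proposes): rejection yields 0 for the publisher; the author offers 0 and keeps 100.
Round 2 (the publisher proposes): the author can get 100 next round, worth 0.5 × 100 = 50 now; the publisher offers that and keeps 50.
Round 1 (the author proposes): the publisher can get 50 next round, worth 0.79 × 50 = 39.5 now; the author offers that and keeps 60.5.

39.5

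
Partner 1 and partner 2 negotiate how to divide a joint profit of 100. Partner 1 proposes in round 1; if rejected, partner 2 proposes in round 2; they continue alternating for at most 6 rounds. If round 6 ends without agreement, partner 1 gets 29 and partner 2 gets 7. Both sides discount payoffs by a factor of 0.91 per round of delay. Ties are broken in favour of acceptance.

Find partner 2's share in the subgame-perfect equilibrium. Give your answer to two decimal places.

Solve by backward induction from round 6.
Round 6 (partner 2 proposes): partner 1 gets 29 if talks fail, so partner 2 offers 29 and keeps 71.
Round 5 (partner 1 proposes): partner 2 can get 71 next round, worth 0.91 × 71 = 64.61 now; partner 1 offers that and keeps 35.39.
Round 4 (partner 2 proposes): partner 1 can get 35.39 next round, worth 0.91 × 35.39 = 32.2049 now. Partner 2 offers 32.2049 and keeps 100 − 32.2049 = 67.7951.
Round 3 (partner 1 proposes): partner 2 can get 67.7951 next round, worth 0.91 × 67.7951 = 61.693541 now. Partner 1 offers 61.693541 and keeps 100 − 61.693541 = 38.306459.
Round 2 (partner 2 proposes): partner 1 can get 38.306459 next round, worth 0.91 × 38.306459 = 34.85887769 now, so partner 2 offers 34.85887769, keeping 65.14112231.
Round 1 (partner 1 proposes): partner 2 can get 65.14112231 next round, worth 0.91 × 65.14112231 = 59.2784213021 now. Partner 1 offers 59.2784213021 and keeps 100 − 59.2784213021 = 40.7215786979.

59.28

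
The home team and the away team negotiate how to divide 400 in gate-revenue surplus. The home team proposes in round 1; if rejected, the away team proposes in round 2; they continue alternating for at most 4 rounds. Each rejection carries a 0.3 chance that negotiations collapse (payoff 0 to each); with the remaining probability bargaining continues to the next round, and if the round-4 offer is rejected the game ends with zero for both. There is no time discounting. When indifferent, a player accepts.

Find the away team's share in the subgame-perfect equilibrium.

221.2

Round 4 (the away team proposes): the home team will accept anything ≥ 0, so the away team offers 0 and keeps 400.
Round 3 (the home team proposes): rejecting gives the away team an expected 0.7 × 400 = 280; the home team offers that and keeps 120.
Round 2 (the away team proposes): rejecting gives the home team an expected 0.7 × 120 = 84; the away team offers that and keeps 316.
Round 1 (the home team proposes): rejecting gives the away team an expected 0.7 × 316 = 221.2; the home team offers that and keeps 178.8.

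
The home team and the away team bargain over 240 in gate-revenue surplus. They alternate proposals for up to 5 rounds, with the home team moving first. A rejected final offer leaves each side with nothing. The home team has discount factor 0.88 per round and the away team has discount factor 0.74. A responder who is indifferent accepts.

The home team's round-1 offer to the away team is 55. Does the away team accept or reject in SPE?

Round 5 (the home team proposes): rejection yields 0 for the away team; the home team offers 0 and keeps 240.
Round 4 (the away team proposes): the home team can get 240 next round, worth 0.88 × 240 = 211.2 now. The away team offers 211.2 and keeps 240 − 211.2 = 28.8.
Round 3 (the home team proposes): the away team can get 28.8 next round, worth 0.74 × 28.8 = 21.312 now, so the home team offers 21.312, keeping 218.688.
Round 2 (the away team proposes): the home team can get 218.688 next round, worth 0.88 × 218.688 = 192.44544 now; the away team offers that and keeps 47.55456.
So by rejecting in round 1, the away team gets 47.55456 next round, worth 0.74 × 47.55456 = 35.1903744 now.
Offer 55 ≥ 35.1903744, so the away team accepts.

Accept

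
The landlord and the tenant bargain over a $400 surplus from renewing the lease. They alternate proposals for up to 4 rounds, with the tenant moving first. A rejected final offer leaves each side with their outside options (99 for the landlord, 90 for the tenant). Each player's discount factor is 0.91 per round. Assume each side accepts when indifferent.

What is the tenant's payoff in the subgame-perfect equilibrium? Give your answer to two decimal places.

133.63

Round 4 (the landlord proposes): the tenant gets 90 if talks fail, so the landlord offers 90 and keeps 310.
Round 3 (the tenant proposes): the landlord can get 310 next round, worth 0.91 × 310 = 282.1 now. The tenant offers 282.1 and keeps 400 − 282.1 = 117.9.
Round 2 (the landlord proposes): the tenant can get 117.9 next round, worth 0.91 × 117.9 = 107.289 now. The landlord offers 107.289 and keeps 400 − 107.289 = 292.711.
Round 1 (the tenant proposes): the landlord can get 292.711 next round, worth 0.91 × 292.711 = 266.36701 now; the tenant offers that and keeps 133.63299.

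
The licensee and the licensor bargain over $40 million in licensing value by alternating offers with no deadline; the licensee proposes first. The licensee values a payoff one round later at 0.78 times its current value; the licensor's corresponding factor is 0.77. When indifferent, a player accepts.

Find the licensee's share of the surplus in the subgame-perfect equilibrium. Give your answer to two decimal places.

23.03

Let x be the licensee's share when the licensee proposes and y be the licensor's share when the licensor proposes.
The licensor accepts iff offered ≥ 0.77·y, so x = 40 − 0.77y. Symmetrically y = 40 − 0.78x.
Substituting: x = 40 − 0.77(40 − 0.78x), giving x(1 − 0.78·0.77) = 40(1 − 0.77).
So x = 40 × 0.23 / 0.3994 ≈ 23.0346, and the licensor receives 40 − x ≈ 16.9654.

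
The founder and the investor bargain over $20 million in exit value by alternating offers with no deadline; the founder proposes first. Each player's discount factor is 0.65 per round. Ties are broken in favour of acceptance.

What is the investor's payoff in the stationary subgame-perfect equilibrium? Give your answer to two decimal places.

In a stationary SPE each proposer offers the other exactly their discounted continuation value.
If the founder keeps x when proposing and the investor keeps y when proposing, then x = 20 − 0.65y and y = 20 − 0.65x.
Solving: x = 20(1 − 0.65) / (1 − 0.65·0.65) = 7 / 0.5775 ≈ 12.1212.
The investor gets 20 − 12.1212 ≈ 7.8788.

7.88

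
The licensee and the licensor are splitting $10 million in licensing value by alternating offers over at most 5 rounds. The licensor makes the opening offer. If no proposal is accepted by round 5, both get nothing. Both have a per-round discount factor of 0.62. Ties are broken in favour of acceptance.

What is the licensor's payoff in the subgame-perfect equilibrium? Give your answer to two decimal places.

By backward induction:
Round 5 (the licensor proposes): rejection yields 0 for the licensee; the licensor offers 0 and keeps 10.
Round 4 (the licensee proposes): the licensor can get 10 next round, worth 0.62 × 10 = 6.2 now. The licensee offers 6.2 and keeps 10 − 6.2 = 3.8.
Round 3 (the licensor proposes): the licensee can get 3.8 next round, worth 0.62 × 3.8 = 2.356 now. The licensor offers 2.356 and keeps 10 − 2.356 = 7.644.
Round 2 (the licensee proposes): the licensor can get 7.644 next round, worth 0.62 × 7.644 = 4.73928 now; the licensee offers that and keeps 5.26072.
Round 1 (the licensor proposes): the licensee can get 5.26072 next round, worth 0.62 × 5.26072 = 3.2616464 now, so the licensor offers 3.2616464, keeping 6.7383536.

6.74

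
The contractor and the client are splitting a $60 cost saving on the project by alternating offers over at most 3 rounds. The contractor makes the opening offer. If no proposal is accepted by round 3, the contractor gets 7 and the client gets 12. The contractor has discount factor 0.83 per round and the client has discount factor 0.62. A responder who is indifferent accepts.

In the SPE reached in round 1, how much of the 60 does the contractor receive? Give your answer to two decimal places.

Round 3 (the contractor proposes): the client gets 12 if talks fail, so the contractor offers 12 and keeps 48.
Round 2 (the client proposes): the contractor can get 48 next round, worth 0.83 × 48 = 39.84 now; the client offers that and keeps 20.16.
Round 1 (the contractor proposes): the client can get 20.16 next round, worth 0.62 × 20.16 = 12.4992 now. The contractor offers 12.4992 and keeps 60 − 12.4992 = 47.5008.

47.50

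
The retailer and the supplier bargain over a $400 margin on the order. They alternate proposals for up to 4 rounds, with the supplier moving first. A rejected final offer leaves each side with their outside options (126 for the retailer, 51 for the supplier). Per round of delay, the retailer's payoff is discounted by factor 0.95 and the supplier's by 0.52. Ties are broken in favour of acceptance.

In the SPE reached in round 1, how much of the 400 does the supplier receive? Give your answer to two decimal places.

53.81

Round 4 (the retailer proposes): the supplier gets 51 if talks fail, so the retailer offers 51 and keeps 349.
Round 3 (the supplier proposes): the retailer can get 349 next round, worth 0.95 × 349 = 331.55 now. The supplier offers 331.55 and keeps 400 − 331.55 = 68.45.
Round 2 (the retailer proposes): the supplier can get 68.45 next round, worth 0.52 × 68.45 = 35.594 now. The retailer offers 35.594 and keeps 400 − 35.594 = 364.406.
Round 1 (the supplier proposes): the retailer can get 364.406 next round, worth 0.95 × 364.406 = 346.1857 now. The supplier offers 346.1857 and keeps 400 − 346.1857 = 53.8143.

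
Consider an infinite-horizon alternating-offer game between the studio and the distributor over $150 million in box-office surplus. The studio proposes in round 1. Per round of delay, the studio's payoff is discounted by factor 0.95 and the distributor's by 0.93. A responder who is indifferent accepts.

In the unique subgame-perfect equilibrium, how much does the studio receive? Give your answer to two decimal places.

90.13

When the studio proposes, the distributor accepts any offer worth at least 0.93 times what the distributor would get by proposing next round; and vice versa.
This gives x = 150 − 0.93y and y = 150 − 0.95x, where x and y are each side's share when it proposes.
Hence (1 − 0.93·0.95)x = 150(1 − 0.93), i.e. 0.1165·x = 10.5.
x ≈ 90.1288; the distributor's share is 150 − x ≈ 59.8712.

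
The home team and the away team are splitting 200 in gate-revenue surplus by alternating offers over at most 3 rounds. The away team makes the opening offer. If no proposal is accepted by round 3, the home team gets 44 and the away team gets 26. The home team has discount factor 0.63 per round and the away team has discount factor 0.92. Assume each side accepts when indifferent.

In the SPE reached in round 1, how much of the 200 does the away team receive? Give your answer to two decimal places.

164.42

Solve by backward induction from round 3.
Round 3 (the away team proposes): the home team gets 44 if talks fail, so the away team offers 44 and keeps 156.
Round 2 (the home team proposes): the away team can get 156 next round, worth 0.92 × 156 = 143.52 now, so the home team offers 143.52, keeping 56.48.
Round 1 (the away team proposes): the home team can get 56.48 next round, worth 0.63 × 56.48 = 35.5824 now. The away team offers 35.5824 and keeps 200 − 35.5824 = 164.4176.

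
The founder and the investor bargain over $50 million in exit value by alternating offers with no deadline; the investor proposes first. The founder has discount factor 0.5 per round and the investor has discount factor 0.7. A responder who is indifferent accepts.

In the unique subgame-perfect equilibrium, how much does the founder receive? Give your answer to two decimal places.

Let x be the investor's share when the investor proposes and y be the founder's share when the founder proposes.
The founder accepts iff offered ≥ 0.5·y, so x = 50 − 0.5y. Symmetrically y = 50 − 0.7x.
Substituting: x = 50 − 0.5(50 − 0.7x), giving x(1 − 0.7·0.5) = 50(1 − 0.5).
So x = 50 × 0.5 / 0.65 ≈ 38.4615, and the founder receives 50 − x ≈ 11.5385.

11.54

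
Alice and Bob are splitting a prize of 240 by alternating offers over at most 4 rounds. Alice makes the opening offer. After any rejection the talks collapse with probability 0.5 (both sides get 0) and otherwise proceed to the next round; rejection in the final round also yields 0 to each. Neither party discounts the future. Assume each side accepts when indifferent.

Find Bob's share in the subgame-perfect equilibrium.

90

By backward induction:
Round 4 (Bob proposes): Alice will accept anything ≥ 0, so Bob offers 0 and keeps 240.
Round 3 (Alice proposes): rejecting gives Bob an expected 0.5 × 240 = 120. Alice offers 120 and keeps 240 − 120 = 120.
Round 2 (Bob proposes): rejecting gives Alice an expected 0.5 × 120 = 60, so Bob offers 60, keeping 180.
Round 1 (Alice proposes): rejecting gives Bob an expected 0.5 × 180 = 90, so Alice offers 90, keeping 150.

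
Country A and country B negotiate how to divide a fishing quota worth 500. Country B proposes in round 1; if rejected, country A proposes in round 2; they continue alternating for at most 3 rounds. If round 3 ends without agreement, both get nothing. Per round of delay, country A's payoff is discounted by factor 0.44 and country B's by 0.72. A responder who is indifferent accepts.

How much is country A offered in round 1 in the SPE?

61.6

Work backward from the last round.
Round 3 (country B proposes): rejection yields 0 for country A; country B offers 0 and keeps 500.
Round 2 (country A proposes): country B can get 500 next round, worth 0.72 × 500 = 360 now; country A offers that and keeps 140.
Round 1 (country B proposes): country A can get 140 next round, worth 0.44 × 140 = 61.6 now; country B offers that and keeps 438.4.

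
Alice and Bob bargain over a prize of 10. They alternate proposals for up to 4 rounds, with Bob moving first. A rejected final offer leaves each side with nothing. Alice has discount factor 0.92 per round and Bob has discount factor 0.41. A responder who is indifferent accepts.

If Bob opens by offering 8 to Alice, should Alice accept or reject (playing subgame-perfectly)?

Reject

Work out Alice's continuation value if the offer is rejected.
Round 4 (Alice proposes): rejection yields 0 for Bob; Alice offers 0 and keeps 10.
Round 3 (Bob proposes): Alice can get 10 next round, worth 0.92 × 10 = 9.2 now. Bob offers 9.2 and keeps 10 − 9.2 = 0.8.
Round 2 (Alice proposes): Bob can get 0.8 next round, worth 0.41 × 0.8 = 0.328 now. Alice offers 0.328 and keeps 10 − 0.328 = 9.672.
So by rejecting in round 1, Alice gets 9.672 next round, worth 0.92 × 9.672 = 8.89824 now.
Offer 8 < 8.89824, so Alice rejects.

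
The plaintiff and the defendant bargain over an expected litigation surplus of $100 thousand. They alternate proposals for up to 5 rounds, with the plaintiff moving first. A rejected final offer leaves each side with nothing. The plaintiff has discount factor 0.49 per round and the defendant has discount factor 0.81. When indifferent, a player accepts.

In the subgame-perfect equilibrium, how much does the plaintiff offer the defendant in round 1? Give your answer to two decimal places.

Round 5 (the plaintiff proposes): rejection yields 0 for the defendant; the plaintiff offers 0 and keeps 100.
Round 4 (the defendant proposes): the plaintiff can get 100 next round, worth 0.49 × 100 = 49 now, so the defendant offers 49, keeping 51.
Round 3 (the plaintiff proposes): the defendant can get 51 next round, worth 0.81 × 51 = 41.31 now, so the plaintiff offers 41.31, keeping 58.69.
Round 2 (the defendant proposes): the plaintiff can get 58.69 next round, worth 0.49 × 58.69 = 28.7581 now, so the defendant offers 28.7581, keeping 71.2419.
Round 1 (the plaintiff proposes): the defendant can get 71.2419 next round, worth 0.81 × 71.2419 = 57.705939 now. The plaintiff offers 57.705939 and keeps 100 − 57.705939 = 42.294061.

57.71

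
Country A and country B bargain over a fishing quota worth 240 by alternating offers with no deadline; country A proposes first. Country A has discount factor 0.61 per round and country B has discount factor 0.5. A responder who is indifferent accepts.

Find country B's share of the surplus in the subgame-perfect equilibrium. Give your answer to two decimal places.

In a stationary SPE each proposer offers the other exactly their discounted continuation value.
If country A keeps x when proposing and country B keeps y when proposing, then x = 240 − 0.5y and y = 240 − 0.61x.
Solving: x = 240(1 − 0.5) / (1 − 0.61·0.5) = 120 / 0.695 ≈ 172.6619.
Country B gets 240 − 172.6619 ≈ 67.3381.

67.34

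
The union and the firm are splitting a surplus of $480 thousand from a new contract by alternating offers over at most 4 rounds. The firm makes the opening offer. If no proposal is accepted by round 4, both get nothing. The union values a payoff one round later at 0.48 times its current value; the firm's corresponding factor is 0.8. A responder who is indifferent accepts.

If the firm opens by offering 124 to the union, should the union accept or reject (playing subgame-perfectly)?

Work out the union's continuation value if the offer is rejected.
Round 4 (the union proposes): rejection yields 0 for the firm; the union offers 0 and keeps 480.
Round 3 (the firm proposes): the union can get 480 next round, worth 0.48 × 480 = 230.4 now, so the firm offers 230.4, keeping 249.6.
Round 2 (the union proposes): the firm can get 249.6 next round, worth 0.8 × 249.6 = 199.68 now, so the union offers 199.68, keeping 280.32.
So by rejecting in round 1, the union gets 280.32 next round, worth 0.48 × 280.32 = 134.5536 now.
Offer 124 < 134.5536, so the union rejects.

Reject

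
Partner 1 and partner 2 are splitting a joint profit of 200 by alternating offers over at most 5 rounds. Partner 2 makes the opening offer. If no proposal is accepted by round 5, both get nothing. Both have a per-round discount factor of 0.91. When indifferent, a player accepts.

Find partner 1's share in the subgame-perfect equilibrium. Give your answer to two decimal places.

Round 5 (partner 2 proposes): partner 1 will accept anything ≥ 0, so partner 2 offers 0 and keeps 200.
Round 4 (partner 1 proposes): partner 2 can get 200 next round, worth 0.91 × 200 = 182 now; partner 1 offers that and keeps 18.
Round 3 (partner 2 proposes): partner 1 can get 18 next round, worth 0.91 × 18 = 16.38 now, so partner 2 offers 16.38, keeping 183.62.
Round 2 (partner 1 proposes): partner 2 can get 183.62 next round, worth 0.91 × 183.62 = 167.0942 now. Partner 1 offers 167.0942 and keeps 200 − 167.0942 = 32.9058.
Round 1 (partner 2 proposes): partner 1 can get 32.9058 next round, worth 0.91 × 32.9058 = 29.944278 now; partner 2 offers that and keeps 170.055722.

29.94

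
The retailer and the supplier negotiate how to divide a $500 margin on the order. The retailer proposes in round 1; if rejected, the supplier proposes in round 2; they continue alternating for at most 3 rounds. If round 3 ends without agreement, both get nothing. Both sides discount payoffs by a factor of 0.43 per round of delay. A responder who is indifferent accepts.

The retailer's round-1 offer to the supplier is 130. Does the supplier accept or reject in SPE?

Accept

Work out the supplier's continuation value if the offer is rejected.
Round 3 (the retailer proposes): the supplier will accept anything ≥ 0, so the retailer offers 0 and keeps 500.
Round 2 (the supplier proposes): the retailer can get 500 next round, worth 0.43 × 500 = 215 now, so the supplier offers 215, keeping 285.
So by rejecting in round 1, the supplier gets 285 next round, worth 0.43 × 285 = 122.55 now.
Offer 130 ≥ 122.55, so the supplier accepts.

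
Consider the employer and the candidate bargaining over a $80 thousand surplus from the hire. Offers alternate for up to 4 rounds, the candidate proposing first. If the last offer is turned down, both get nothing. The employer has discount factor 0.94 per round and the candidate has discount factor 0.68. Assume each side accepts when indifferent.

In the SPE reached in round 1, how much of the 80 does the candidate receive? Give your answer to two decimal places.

Solve by backward induction from round 4.
Round 4 (the employer proposes): rejection yields 0 for the candidate; the employer offers 0 and keeps 80.
Round 3 (the candidate proposes): the employer can get 80 next round, worth 0.94 × 80 = 75.2 now. The candidate offers 75.2 and keeps 80 − 75.2 = 4.8.
Round 2 (the employer proposes): the candidate can get 4.8 next round, worth 0.68 × 4.8 = 3.264 now. The employer offers 3.264 and keeps 80 − 3.264 = 76.736.
Round 1 (the candidate proposes): the employer can get 76.736 next round, worth 0.94 × 76.736 = 72.13184 now. The candidate offers 72.13184 and keeps 80 − 72.13184 = 7.86816.

7.87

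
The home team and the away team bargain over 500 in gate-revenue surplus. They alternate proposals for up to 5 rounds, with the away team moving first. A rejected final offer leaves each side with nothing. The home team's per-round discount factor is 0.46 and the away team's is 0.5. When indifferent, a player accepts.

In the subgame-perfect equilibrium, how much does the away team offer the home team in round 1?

By backward induction:
Round 5 (the away team proposes): the home team will accept anything ≥ 0, so the away team offers 0 and keeps 500.
Round 4 (the home team proposes): the away team can get 500 next round, worth 0.5 × 500 = 250 now; the home team offers that and keeps 250.
Round 3 (the away team proposes): the home team can get 250 next round, worth 0.46 × 250 = 115 now; the away team offers that and keeps 385.
Round 2 (the home team proposes): the away team can get 385 next round, worth 0.5 × 385 = 192.5 now, so the home team offers 192.5, keeping 307.5.
Round 1 (the away team proposes): the home team can get 307.5 next round, worth 0.46 × 307.5 = 141.45 now, so the away team offers 141.45, keeping 358.55.

141.45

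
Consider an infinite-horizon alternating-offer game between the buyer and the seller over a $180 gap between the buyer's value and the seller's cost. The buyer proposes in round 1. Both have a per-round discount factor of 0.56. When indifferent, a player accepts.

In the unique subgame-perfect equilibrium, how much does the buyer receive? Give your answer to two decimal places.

115.38

When the buyer proposes, the seller accepts any offer worth at least 0.56 times what the seller would get by proposing next round; and vice versa.
This gives x = 180 − 0.56y and y = 180 − 0.56x, where x and y are each side's share when it proposes.
Hence (1 − 0.56·0.56)x = 180(1 − 0.56), i.e. 0.6864·x = 79.2.
x ≈ 115.3846; the seller's share is 180 − x ≈ 64.6154.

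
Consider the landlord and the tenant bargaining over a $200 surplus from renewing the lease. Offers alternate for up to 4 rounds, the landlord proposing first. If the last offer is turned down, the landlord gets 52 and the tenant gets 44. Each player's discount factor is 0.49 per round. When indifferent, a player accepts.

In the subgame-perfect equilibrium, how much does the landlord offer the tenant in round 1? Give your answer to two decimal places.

Round 4 (the tenant proposes): the landlord gets 52 if talks fail, so the tenant offers 52 and keeps 148.
Round 3 (the landlord proposes): the tenant can get 148 next round, worth 0.49 × 148 = 72.52 now; the landlord offers that and keeps 127.48.
Round 2 (the tenant proposes): the landlord can get 127.48 next round, worth 0.49 × 127.48 = 62.4652 now; the tenant offers that and keeps 137.5348.
Round 1 (the landlord proposes): the tenant can get 137.5348 next round, worth 0.49 × 137.5348 = 67.392052 now. The landlord offers 67.392052 and keeps 200 − 67.392052 = 132.607948.

67.39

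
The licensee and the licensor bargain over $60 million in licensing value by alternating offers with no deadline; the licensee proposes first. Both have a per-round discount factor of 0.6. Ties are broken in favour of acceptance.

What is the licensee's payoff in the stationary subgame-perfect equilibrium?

When the licensee proposes, the licensor accepts any offer worth at least 0.6 times what the licensor would get by proposing next round; and vice versa.
This gives x = 60 − 0.6y and y = 60 − 0.6x, where x and y are each side's share when it proposes.
Hence (1 − 0.6·0.6)x = 60(1 − 0.6), i.e. 0.64·x = 24.
x = 37.5; the licensor's share is 60 − x = 22.5.

37.5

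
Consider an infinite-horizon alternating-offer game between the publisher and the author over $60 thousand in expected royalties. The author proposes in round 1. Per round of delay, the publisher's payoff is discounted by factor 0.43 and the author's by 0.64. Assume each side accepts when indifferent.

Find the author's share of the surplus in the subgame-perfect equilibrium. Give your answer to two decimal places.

47.19

When the author proposes, the publisher accepts any offer worth at least 0.43 times what the publisher would get by proposing next round; and vice versa.
This gives x = 60 − 0.43y and y = 60 − 0.64x, where x and y are each side's share when it proposes.
Hence (1 − 0.43·0.64)x = 60(1 − 0.43), i.e. 0.7248·x = 34.2.
x ≈ 47.1854; the publisher's share is 60 − x ≈ 12.8146.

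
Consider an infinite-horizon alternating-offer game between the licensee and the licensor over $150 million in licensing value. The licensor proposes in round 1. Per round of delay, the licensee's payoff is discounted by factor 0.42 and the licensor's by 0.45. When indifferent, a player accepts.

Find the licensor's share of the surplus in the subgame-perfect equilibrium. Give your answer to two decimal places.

107.27

Let x be the licensor's share when the licensor proposes and y be the licensee's share when the licensee proposes.
The licensee accepts iff offered ≥ 0.42·y, so x = 150 − 0.42y. Symmetrically y = 150 − 0.45x.
Substituting: x = 150 − 0.42(150 − 0.45x), giving x(1 − 0.45·0.42) = 150(1 − 0.42).
So x = 150 × 0.58 / 0.811 ≈ 107.2750, and the licensee receives 150 − x ≈ 42.7250.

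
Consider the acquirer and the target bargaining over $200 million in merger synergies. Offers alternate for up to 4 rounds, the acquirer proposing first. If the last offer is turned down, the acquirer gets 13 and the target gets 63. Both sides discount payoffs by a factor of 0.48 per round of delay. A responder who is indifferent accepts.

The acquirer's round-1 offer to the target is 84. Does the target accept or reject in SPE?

Round 4 (the target proposes): the acquirer gets 13 if talks fail, so the target offers 13 and keeps 187.
Round 3 (the acquirer proposes): the target can get 187 next round, worth 0.48 × 187 = 89.76 now; the acquirer offers that and keeps 110.24.
Round 2 (the target proposes): the acquirer can get 110.24 next round, worth 0.48 × 110.24 = 52.9152 now, so the target offers 52.9152, keeping 147.0848.
So by rejecting in round 1, the target gets 147.0848 next round, worth 0.48 × 147.0848 = 70.600704 now.
Offer 84 ≥ 70.600704, so the target accepts.

Accept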